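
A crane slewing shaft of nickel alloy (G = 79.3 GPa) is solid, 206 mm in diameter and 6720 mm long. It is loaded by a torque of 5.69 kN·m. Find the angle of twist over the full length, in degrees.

J = πd⁴/32 = π(0.206)⁴/32 = 1.768×10^-4 m⁴.
θ = T·L/(G·J) = 5690 × 6.72 / (79.3×10⁹ × 1.768×10^-4) = 2.727×10^-3 rad.

0.156°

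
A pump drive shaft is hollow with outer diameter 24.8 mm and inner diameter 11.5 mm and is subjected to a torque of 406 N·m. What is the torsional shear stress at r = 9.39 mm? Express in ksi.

J = π(d_o⁴ − d_i⁴)/32 = π(0.0248⁴ − 0.0115⁴)/32 = 3.542×10^-8 m⁴.
Shear stress varies linearly with radius: τ = T·r/J = 406.0 × 0.00939 / 3.542×10^-8 = 1.076×10^8 Pa.

15.6 ksi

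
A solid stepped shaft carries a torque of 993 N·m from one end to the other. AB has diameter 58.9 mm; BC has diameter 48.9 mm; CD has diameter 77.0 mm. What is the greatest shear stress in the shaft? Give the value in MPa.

43.3 MPa

Under the same torque, τ_max = 16T/(πd³) is largest where d is smallest — segment BC (d = 48.9 mm).
τ_max = 16·993.0/(π·(0.0489)³) = 4.325×10^7 Pa.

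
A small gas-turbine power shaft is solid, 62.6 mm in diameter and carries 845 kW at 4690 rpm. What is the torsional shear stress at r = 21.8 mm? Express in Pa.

ω = 2π·4690/60 = 491.1 rad/s, so T = P/ω = 845×10³ / 491.1 = 1721 N·m.
J = πd⁴/32 = π(0.0626)⁴/32 = 1.508×10^-6 m⁴.
Shear stress varies linearly with radius: τ = T·r/J = 1721 × 0.0218 / 1.508×10^-6 = 2.488×10^7 Pa.

2.49e7 Pa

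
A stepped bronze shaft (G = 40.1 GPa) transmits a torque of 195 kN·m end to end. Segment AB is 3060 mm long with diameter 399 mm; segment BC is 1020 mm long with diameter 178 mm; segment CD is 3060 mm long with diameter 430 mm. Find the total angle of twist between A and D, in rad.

0.0607 rad

J_AB = π(0.399)⁴/32 = 2.49×10^-3 m⁴; J_BC = π(0.178)⁴/32 = 9.86×10^-5 m⁴; J_CD = π(0.430)⁴/32 = 3.36×10^-3 m⁴.
θ = (T/G)·Σ L_i/J_i = (195000/40.1×10⁹)·(3.06/2.49×10^-3 + 1.02/9.86×10^-5 + 3.06/3.36×10^-3) = 0.06074 rad.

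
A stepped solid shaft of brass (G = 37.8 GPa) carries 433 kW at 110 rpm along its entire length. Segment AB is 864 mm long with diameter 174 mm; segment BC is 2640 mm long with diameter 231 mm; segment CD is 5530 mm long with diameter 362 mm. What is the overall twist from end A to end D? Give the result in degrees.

1.27°

ω = 2π·110/60 = 11.52 rad/s, so T = P/ω = 433×10³ / 11.52 = 37590 N·m.
J_AB = π(0.174)⁴/32 = 9.00×10^-5 m⁴; J_BC = π(0.231)⁴/32 = 2.80×10^-4 m⁴; J_CD = π(0.362)⁴/32 = 1.69×10^-3 m⁴.
θ = (T/G)·Σ L_i/J_i = (37590/37.8×10⁹)·(0.864/9.00×10^-5 + 2.64/2.80×10^-4 + 5.53/1.69×10^-3) = 0.02220 rad.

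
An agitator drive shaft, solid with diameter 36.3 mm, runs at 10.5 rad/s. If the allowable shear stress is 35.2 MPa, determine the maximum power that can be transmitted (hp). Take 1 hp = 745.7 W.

4.65 hp

J = πd⁴/32 = π(0.0363)⁴/32 = 1.705×10^-7 m⁴.
T_max = τ_allow·J/r = 3.52×10^7 × 1.705×10^-7 / 0.0181 = 330.6 N·m.
ω = 10.5 rad/s, so P_max = T_max·ω = 3471 W.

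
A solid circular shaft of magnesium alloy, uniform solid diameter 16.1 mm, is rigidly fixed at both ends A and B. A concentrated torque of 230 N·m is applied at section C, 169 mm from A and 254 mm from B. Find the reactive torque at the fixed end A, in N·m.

With uniform GJ and both ends fixed, compatibility θ_AC = θ_CB gives T_A·a = T_B·b, together with T_A + T_B = T₀.
T_A = T₀·b/(a+b) = 230.0·254/423.0 = 138.1 N·m; T_B = 91.89 N·m.

138 N·m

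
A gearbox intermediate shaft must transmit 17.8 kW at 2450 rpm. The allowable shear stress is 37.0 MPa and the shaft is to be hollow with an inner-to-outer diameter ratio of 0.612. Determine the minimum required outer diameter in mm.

ω = 2π·2450/60 = 256.6 rad/s, so T = P/ω = 17.8×10³ / 256.6 = 69.38 N·m.
For a hollow shaft with d_i/d_o = 0.612: τ_max = 16T/(π d_o³ (1−k⁴)), so d_o = [16T/(π τ_allow (1−k⁴))]^(1/3) = [16·69.38/(π·3.70×10^7·0.8597)]^(1/3) = 0.02231 m.

22.3 mm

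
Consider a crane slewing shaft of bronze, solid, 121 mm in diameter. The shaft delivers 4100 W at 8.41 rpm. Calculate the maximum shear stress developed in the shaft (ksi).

ω = 2π·8.41/60 = 0.8807 rad/s, so T = P/ω = 4100 / 0.8807 = 4655 N·m.
J = πd⁴/32 = π(0.121)⁴/32 = 2.104×10^-5 m⁴.
τ_max = T·r/J = 4655 × 0.0605 / 2.104×10^-5 = 1.338×10^7 Pa.

1.94 ksi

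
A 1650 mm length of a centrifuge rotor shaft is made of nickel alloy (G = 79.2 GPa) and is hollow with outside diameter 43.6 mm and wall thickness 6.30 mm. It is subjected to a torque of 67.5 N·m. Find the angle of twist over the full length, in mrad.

5.32 mrad

J = π(d_o⁴ − d_i⁴)/32 = π(0.0436⁴ − 0.0310⁴)/32 = 2.641×10^-7 m⁴.
θ = T·L/(G·J) = 67.50 × 1.65 / (79.2×10⁹ × 2.641×10^-7) = 5.325×10^-3 rad.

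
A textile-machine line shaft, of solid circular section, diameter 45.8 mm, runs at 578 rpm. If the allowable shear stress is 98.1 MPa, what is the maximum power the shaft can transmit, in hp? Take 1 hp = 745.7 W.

150 hp

J = πd⁴/32 = π(0.0458)⁴/32 = 4.320×10^-7 m⁴.
T_max = τ_allow·J/r = 9.81×10^7 × 4.320×10^-7 / 0.0229 = 1851 N·m.
ω = 2π·578/60 = 60.53 rad/s, so P_max = T_max·ω = 1.120×10^5 W.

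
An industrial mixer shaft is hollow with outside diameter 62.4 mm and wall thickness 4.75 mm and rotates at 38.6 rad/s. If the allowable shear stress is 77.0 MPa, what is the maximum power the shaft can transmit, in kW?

J = π(d_o⁴ − d_i⁴)/32 = π(0.0624⁴ − 0.0529⁴)/32 = 7.196×10^-7 m⁴.
T_max = τ_allow·J/r = 7.70×10^7 × 7.196×10^-7 / 0.0312 = 1776 N·m.
ω = 38.6 rad/s, so P_max = T_max·ω = 6.856×10^4 W.

68.6 kW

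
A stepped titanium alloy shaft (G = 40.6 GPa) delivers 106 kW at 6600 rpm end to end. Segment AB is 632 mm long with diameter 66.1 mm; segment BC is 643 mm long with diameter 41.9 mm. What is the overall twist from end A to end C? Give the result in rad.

0.00930 rad

ω = 2π·6600/60 = 691.2 rad/s, so T = P/ω = 106×10³ / 691.2 = 153.4 N·m.
J_AB = π(0.0661)⁴/32 = 1.87×10^-6 m⁴; J_BC = π(0.0419)⁴/32 = 3.03×10^-7 m⁴.
θ = (T/G)·Σ L_i/J_i = (153.4/40.6×10⁹)·(0.632/1.87×10^-6 + 0.643/3.03×10^-7) = 9.301×10^-3 rad.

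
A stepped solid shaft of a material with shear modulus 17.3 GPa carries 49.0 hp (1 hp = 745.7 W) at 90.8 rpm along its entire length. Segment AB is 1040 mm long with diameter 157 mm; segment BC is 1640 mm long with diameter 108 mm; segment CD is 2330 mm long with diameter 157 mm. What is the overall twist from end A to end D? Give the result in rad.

ω = 2π·90.8/60 = 9.509 rad/s, so T = P/ω = 49.0×745.7 / 9.509 = 3843 N·m.
J_AB = π(0.157)⁴/32 = 5.96×10^-5 m⁴; J_BC = π(0.108)⁴/32 = 1.34×10^-5 m⁴; J_CD = π(0.157)⁴/32 = 5.96×10^-5 m⁴.
θ = (T/G)·Σ L_i/J_i = (3843/17.3×10⁹)·(1.04/5.96×10^-5 + 1.64/1.34×10^-5 + 2.33/5.96×10^-5) = 0.03982 rad.

0.0398 rad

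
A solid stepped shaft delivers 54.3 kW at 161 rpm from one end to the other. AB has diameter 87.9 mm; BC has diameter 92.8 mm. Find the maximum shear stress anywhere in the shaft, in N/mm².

24.2 N/mm²

ω = 2π·161/60 = 16.86 rad/s, so T = P/ω = 54.3×10³ / 16.86 = 3221 N·m.
Under the same torque, τ_max = 16T/(πd³) is largest where d is smallest — segment AB (d = 87.9 mm).
τ_max = 16·3221/(π·(0.0879)³) = 2.415×10^7 Pa.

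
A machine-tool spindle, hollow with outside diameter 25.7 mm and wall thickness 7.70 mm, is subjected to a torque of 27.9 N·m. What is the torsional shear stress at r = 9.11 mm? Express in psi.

884 psi

J = π(d_o⁴ − d_i⁴)/32 = π(0.0257⁴ − 0.0103⁴)/32 = 4.172×10^-8 m⁴.
Shear stress varies linearly with radius: τ = T·r/J = 27.90 × 0.00911 / 4.172×10^-8 = 6.092×10^6 Pa.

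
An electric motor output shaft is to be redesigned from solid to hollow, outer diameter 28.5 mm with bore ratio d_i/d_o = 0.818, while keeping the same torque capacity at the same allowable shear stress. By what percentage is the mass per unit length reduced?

50.8 %

Equal τ_max and T ⇒ the solid shaft needs d_s³ = d_o³(1−k⁴), so d_s = 28.5·(1−0.818⁴)^(1/3) = 23.38 mm.
Area ratio A_h/A_s = d_o²(1−k²)/d_s² = (1−k²)/(1−k⁴)^(2/3) = 0.4915.
Mass saving = 1 − 0.4915 = 50.8 %.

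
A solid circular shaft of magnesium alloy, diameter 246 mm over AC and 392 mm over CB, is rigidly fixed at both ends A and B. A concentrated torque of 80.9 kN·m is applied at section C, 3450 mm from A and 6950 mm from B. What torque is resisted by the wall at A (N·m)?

19300 N·m

Compatibility: T_A·a/J_AC = T_B·b/J_CB with T_A + T_B = T₀.
J_AC = 3.60×10^-4 m⁴, J_CB = 2.32×10^-3 m⁴, so T_A = T₀·(J_AC/a)/((J_AC/a)+(J_CB/b)) = 19260 N·m, T_B = 61640 N·m.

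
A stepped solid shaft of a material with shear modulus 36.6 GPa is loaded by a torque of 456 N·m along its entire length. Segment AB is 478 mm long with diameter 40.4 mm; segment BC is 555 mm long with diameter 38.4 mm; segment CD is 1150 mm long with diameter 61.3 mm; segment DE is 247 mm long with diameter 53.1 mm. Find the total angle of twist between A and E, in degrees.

J_AB = π(0.0404)⁴/32 = 2.62×10^-7 m⁴; J_BC = π(0.0384)⁴/32 = 2.13×10^-7 m⁴; J_CD = π(0.0613)⁴/32 = 1.39×10^-6 m⁴; J_DE = π(0.0531)⁴/32 = 7.81×10^-7 m⁴.
θ = (T/G)·Σ L_i/J_i = (456.0/36.6×10⁹)·(0.478/2.62×10^-7 + 0.555/2.13×10^-7 + 1.15/1.39×10^-6 + 0.247/7.81×10^-7) = 0.06944 rad.

3.98°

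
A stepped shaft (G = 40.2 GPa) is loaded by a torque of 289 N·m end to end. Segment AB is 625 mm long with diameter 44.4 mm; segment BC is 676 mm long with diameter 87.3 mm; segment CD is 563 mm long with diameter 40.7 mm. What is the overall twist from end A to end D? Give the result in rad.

0.0277 rad

J_AB = π(0.0444)⁴/32 = 3.82×10^-7 m⁴; J_BC = π(0.0873)⁴/32 = 5.70×10^-6 m⁴; J_CD = π(0.0407)⁴/32 = 2.69×10^-7 m⁴.
θ = (T/G)·Σ L_i/J_i = (289.0/40.2×10⁹)·(0.625/3.82×10^-7 + 0.676/5.70×10^-6 + 0.563/2.69×10^-7) = 0.02765 rad.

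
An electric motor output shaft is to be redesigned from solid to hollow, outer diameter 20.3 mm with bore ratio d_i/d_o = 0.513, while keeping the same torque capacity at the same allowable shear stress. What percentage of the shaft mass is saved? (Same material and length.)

Equal τ_max and T ⇒ the solid shaft needs d_s³ = d_o³(1−k⁴), so d_s = 20.3·(1−0.513⁴)^(1/3) = 19.82 mm.
Area ratio A_h/A_s = d_o²(1−k²)/d_s² = (1−k²)/(1−k⁴)^(2/3) = 0.7729.
Mass saving = 1 − 0.7729 = 22.7 %.

22.7 %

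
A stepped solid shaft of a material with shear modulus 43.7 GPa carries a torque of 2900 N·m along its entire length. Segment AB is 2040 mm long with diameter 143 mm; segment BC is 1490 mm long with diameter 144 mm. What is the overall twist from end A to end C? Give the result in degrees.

0.323°

J_AB = π(0.143)⁴/32 = 4.11×10^-5 m⁴; J_BC = π(0.144)⁴/32 = 4.22×10^-5 m⁴.
θ = (T/G)·Σ L_i/J_i = (2900/43.7×10⁹)·(2.04/4.11×10^-5 + 1.49/4.22×10^-5) = 5.640×10^-3 rad.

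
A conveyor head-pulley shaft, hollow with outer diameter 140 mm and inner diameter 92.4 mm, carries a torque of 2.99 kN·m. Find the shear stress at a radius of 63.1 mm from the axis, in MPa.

J = π(d_o⁴ − d_i⁴)/32 = π(0.140⁴ − 0.0924⁴)/32 = 3.056×10^-5 m⁴.
Shear stress varies linearly with radius: τ = T·r/J = 2990 × 0.0631 / 3.056×10^-5 = 6.174×10^6 Pa.

6.17 MPa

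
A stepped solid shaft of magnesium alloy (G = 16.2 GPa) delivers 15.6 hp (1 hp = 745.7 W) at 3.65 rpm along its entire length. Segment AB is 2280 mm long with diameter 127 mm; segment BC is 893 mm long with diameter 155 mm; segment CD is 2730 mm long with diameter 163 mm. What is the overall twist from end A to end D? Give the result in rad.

0.271 rad

ω = 2π·3.65/60 = 0.3822 rad/s, so T = P/ω = 15.6×745.7 / 0.3822 = 30430 N·m.
J_AB = π(0.127)⁴/32 = 2.55×10^-5 m⁴; J_BC = π(0.155)⁴/32 = 5.67×10^-5 m⁴; J_CD = π(0.163)⁴/32 = 6.93×10^-5 m⁴.
θ = (T/G)·Σ L_i/J_i = (30430/16.2×10⁹)·(2.28/2.55×10^-5 + 0.893/5.67×10^-5 + 2.73/6.93×10^-5) = 0.2713 rad.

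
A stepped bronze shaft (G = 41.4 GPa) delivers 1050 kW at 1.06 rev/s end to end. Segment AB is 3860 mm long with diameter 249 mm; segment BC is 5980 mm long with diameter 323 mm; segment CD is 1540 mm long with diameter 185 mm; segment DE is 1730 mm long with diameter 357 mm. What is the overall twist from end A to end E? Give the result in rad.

0.115 rad

ω = 2π·1.06 = 6.660 rad/s, so T = P/ω = 1050×10³ / 6.660 = 157700 N·m.
J_AB = π(0.249)⁴/32 = 3.77×10^-4 m⁴; J_BC = π(0.323)⁴/32 = 1.07×10^-3 m⁴; J_CD = π(0.185)⁴/32 = 1.15×10^-4 m⁴; J_DE = π(0.357)⁴/32 = 1.59×10^-3 m⁴.
θ = (T/G)·Σ L_i/J_i = (157700/41.4×10⁹)·(3.86/3.77×10^-4 + 5.98/1.07×10^-3 + 1.54/1.15×10^-4 + 1.73/1.59×10^-3) = 0.1154 rad.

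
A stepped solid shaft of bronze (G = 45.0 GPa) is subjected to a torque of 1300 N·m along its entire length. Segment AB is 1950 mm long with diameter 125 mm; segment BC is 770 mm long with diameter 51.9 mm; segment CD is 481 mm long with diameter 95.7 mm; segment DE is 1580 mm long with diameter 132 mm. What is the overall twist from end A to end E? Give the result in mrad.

36.8 mrad

J_AB = π(0.125)⁴/32 = 2.40×10^-5 m⁴; J_BC = π(0.0519)⁴/32 = 7.12×10^-7 m⁴; J_CD = π(0.0957)⁴/32 = 8.23×10^-6 m⁴; J_DE = π(0.132)⁴/32 = 2.98×10^-5 m⁴.
θ = (T/G)·Σ L_i/J_i = (1300/45.0×10⁹)·(1.95/2.40×10^-5 + 0.770/7.12×10^-7 + 0.481/8.23×10^-6 + 1.58/2.98×10^-5) = 0.03680 rad.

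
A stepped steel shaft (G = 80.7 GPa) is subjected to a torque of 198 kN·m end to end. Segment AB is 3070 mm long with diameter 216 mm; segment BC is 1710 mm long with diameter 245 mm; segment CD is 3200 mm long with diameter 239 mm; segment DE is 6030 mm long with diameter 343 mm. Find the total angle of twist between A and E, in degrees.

J_AB = π(0.216)⁴/32 = 2.14×10^-4 m⁴; J_BC = π(0.245)⁴/32 = 3.54×10^-4 m⁴; J_CD = π(0.239)⁴/32 = 3.20×10^-4 m⁴; J_DE = π(0.343)⁴/32 = 1.36×10^-3 m⁴.
θ = (T/G)·Σ L_i/J_i = (198000/80.7×10⁹)·(3.07/2.14×10^-4 + 1.71/3.54×10^-4 + 3.20/3.20×10^-4 + 6.03/1.36×10^-3) = 0.08251 rad.

4.73°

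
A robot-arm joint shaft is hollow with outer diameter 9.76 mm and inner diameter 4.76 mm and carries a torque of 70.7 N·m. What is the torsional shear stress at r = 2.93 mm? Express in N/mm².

J = π(d_o⁴ − d_i⁴)/32 = π(0.00976⁴ − 0.00476⁴)/32 = 8.404×10^-10 m⁴.
Shear stress varies linearly with radius: τ = T·r/J = 70.70 × 0.00293 / 8.404×10^-10 = 2.465×10^8 Pa.

246 N/mm²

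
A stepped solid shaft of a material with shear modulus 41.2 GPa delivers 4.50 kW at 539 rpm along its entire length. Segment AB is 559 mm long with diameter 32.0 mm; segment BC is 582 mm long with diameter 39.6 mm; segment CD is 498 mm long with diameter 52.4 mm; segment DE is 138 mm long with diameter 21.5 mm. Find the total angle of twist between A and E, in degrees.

ω = 2π·539/60 = 56.44 rad/s, so T = P/ω = 4.50×10³ / 56.44 = 79.73 N·m.
J_AB = π(0.0320)⁴/32 = 1.03×10^-7 m⁴; J_BC = π(0.0396)⁴/32 = 2.41×10^-7 m⁴; J_CD = π(0.0524)⁴/32 = 7.40×10^-7 m⁴; J_DE = π(0.0215)⁴/32 = 2.10×10^-8 m⁴.
θ = (T/G)·Σ L_i/J_i = (79.73/41.2×10⁹)·(0.559/1.03×10^-7 + 0.582/2.41×10^-7 + 0.498/7.40×10^-7 + 0.138/2.10×10^-8) = 0.02920 rad.

1.67°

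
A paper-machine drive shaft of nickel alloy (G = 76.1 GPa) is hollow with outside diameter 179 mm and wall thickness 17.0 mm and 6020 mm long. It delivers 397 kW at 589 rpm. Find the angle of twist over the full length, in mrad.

8.87 mrad

ω = 2π·589/60 = 61.68 rad/s, so T = P/ω = 397×10³ / 61.68 = 6436 N·m.
J = π(d_o⁴ − d_i⁴)/32 = π(0.179⁴ − 0.145⁴)/32 = 5.739×10^-5 m⁴.
θ = T·L/(G·J) = 6436 × 6.02 / (76.1×10⁹ × 5.739×10^-5) = 8.872×10^-3 rad.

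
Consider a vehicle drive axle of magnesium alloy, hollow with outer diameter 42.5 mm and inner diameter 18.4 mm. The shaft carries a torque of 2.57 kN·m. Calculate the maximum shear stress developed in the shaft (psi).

25600 psi

J = π(d_o⁴ − d_i⁴)/32 = π(0.0425⁴ − 0.0184⁴)/32 = 3.090×10^-7 m⁴.
τ_max = T·r/J = 2570 × 0.0213 / 3.090×10^-7 = 1.767×10^8 Pa.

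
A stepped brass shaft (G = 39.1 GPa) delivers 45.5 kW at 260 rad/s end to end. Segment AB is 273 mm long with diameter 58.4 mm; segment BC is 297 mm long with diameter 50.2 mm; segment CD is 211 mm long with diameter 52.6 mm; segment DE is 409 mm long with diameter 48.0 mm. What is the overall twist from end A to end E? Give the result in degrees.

0.457°

ω = 260 rad/s, so T = P/ω = 45.5×10³ / 260.0 = 175.0 N·m.
J_AB = π(0.0584)⁴/32 = 1.14×10^-6 m⁴; J_BC = π(0.0502)⁴/32 = 6.23×10^-7 m⁴; J_CD = π(0.0526)⁴/32 = 7.52×10^-7 m⁴; J_DE = π(0.0480)⁴/32 = 5.21×10^-7 m⁴.
θ = (T/G)·Σ L_i/J_i = (175.0/39.1×10⁹)·(0.273/1.14×10^-6 + 0.297/6.23×10^-7 + 0.211/7.52×10^-7 + 0.409/5.21×10^-7) = 7.971×10^-3 rad.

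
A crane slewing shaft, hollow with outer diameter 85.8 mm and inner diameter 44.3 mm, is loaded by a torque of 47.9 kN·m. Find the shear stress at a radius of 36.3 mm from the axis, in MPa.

352 MPa

J = π(d_o⁴ − d_i⁴)/32 = π(0.0858⁴ − 0.0443⁴)/32 = 4.942×10^-6 m⁴.
Shear stress varies linearly with radius: τ = T·r/J = 47900 × 0.0363 / 4.942×10^-6 = 3.518×10^8 Pa.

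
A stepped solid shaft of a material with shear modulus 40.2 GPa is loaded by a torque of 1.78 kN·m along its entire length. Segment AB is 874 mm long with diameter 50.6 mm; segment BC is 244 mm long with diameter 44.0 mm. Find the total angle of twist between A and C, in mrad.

89.5 mrad

J_AB = π(0.0506)⁴/32 = 6.44×10^-7 m⁴; J_BC = π(0.0440)⁴/32 = 3.68×10^-7 m⁴.
θ = (T/G)·Σ L_i/J_i = (1780/40.2×10⁹)·(0.874/6.44×10^-7 + 0.244/3.68×10^-7) = 0.08949 rad.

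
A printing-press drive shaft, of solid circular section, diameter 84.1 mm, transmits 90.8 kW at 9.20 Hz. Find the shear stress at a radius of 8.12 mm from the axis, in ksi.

0.377 ksi

ω = 2π·9.20 = 57.81 rad/s, so T = P/ω = 90.8×10³ / 57.81 = 1571 N·m.
J = πd⁴/32 = π(0.0841)⁴/32 = 4.911×10^-6 m⁴.
Shear stress varies linearly with radius: τ = T·r/J = 1571 × 0.00812 / 4.911×10^-6 = 2.597×10^6 Pa.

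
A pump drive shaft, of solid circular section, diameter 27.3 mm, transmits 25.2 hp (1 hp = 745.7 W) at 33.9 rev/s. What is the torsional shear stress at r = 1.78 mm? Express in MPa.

2.88 MPa

ω = 2π·33.9 = 213.0 rad/s, so T = P/ω = 25.2×745.7 / 213.0 = 88.22 N·m.
J = πd⁴/32 = π(0.0273)⁴/32 = 5.453×10^-8 m⁴.
Shear stress varies linearly with radius: τ = T·r/J = 88.22 × 0.00178 / 5.453×10^-8 = 2.880×10^6 Pa.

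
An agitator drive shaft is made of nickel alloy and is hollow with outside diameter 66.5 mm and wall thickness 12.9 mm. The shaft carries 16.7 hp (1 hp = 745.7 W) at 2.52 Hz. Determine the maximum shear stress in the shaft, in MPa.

ω = 2π·2.52 = 15.83 rad/s, so T = P/ω = 16.7×745.7 / 15.83 = 786.5 N·m.
J = π(d_o⁴ − d_i⁴)/32 = π(0.0665⁴ − 0.0407⁴)/32 = 1.651×10^-6 m⁴.
τ_max = T·r/J = 786.5 × 0.0333 / 1.651×10^-6 = 1.584×10^7 Pa.

15.8 MPa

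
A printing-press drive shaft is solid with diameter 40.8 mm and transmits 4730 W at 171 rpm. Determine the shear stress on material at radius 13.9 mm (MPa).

13.5 MPa

ω = 2π·171/60 = 17.91 rad/s, so T = P/ω = 4730 / 17.91 = 264.1 N·m.
J = πd⁴/32 = π(0.0408)⁴/32 = 2.720×10^-7 m⁴.
Shear stress varies linearly with radius: τ = T·r/J = 264.1 × 0.0139 / 2.720×10^-7 = 1.350×10^7 Pa.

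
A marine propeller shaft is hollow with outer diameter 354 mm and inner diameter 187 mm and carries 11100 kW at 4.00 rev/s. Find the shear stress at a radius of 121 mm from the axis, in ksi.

ω = 2π·4.00 = 25.13 rad/s, so T = P/ω = 11100×10³ / 25.13 = 441700 N·m.
J = π(d_o⁴ − d_i⁴)/32 = π(0.354⁴ − 0.187⁴)/32 = 1.422×10^-3 m⁴.
Shear stress varies linearly with radius: τ = T·r/J = 441700 × 0.121 / 1.422×10^-3 = 3.759×10^7 Pa.

5.45 ksi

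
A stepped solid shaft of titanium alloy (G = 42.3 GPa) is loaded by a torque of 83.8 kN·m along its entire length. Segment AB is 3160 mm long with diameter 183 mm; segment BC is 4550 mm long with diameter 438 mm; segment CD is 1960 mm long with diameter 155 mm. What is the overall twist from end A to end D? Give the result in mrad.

J_AB = π(0.183)⁴/32 = 1.10×10^-4 m⁴; J_BC = π(0.438)⁴/32 = 3.61×10^-3 m⁴; J_CD = π(0.155)⁴/32 = 5.67×10^-5 m⁴.
θ = (T/G)·Σ L_i/J_i = (83800/42.3×10⁹)·(3.16/1.10×10^-4 + 4.55/3.61×10^-3 + 1.96/5.67×10^-5) = 0.1279 rad.

128 mrad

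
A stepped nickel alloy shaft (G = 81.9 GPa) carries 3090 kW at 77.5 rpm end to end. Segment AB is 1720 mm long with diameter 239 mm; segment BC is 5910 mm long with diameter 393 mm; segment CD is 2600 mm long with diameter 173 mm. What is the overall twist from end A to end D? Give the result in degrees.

9.98°

ω = 2π·77.5/60 = 8.116 rad/s, so T = P/ω = 3090×10³ / 8.116 = 380700 N·m.
J_AB = π(0.239)⁴/32 = 3.20×10^-4 m⁴; J_BC = π(0.393)⁴/32 = 2.34×10^-3 m⁴; J_CD = π(0.173)⁴/32 = 8.79×10^-5 m⁴.
θ = (T/G)·Σ L_i/J_i = (380700/81.9×10⁹)·(1.72/3.20×10^-4 + 5.91/2.34×10^-3 + 2.60/8.79×10^-5) = 0.1741 rad.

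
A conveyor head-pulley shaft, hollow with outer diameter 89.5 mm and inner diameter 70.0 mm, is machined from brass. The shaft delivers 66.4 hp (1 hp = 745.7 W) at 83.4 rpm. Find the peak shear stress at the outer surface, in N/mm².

ω = 2π·83.4/60 = 8.734 rad/s, so T = P/ω = 66.4×745.7 / 8.734 = 5669 N·m.
J = π(d_o⁴ − d_i⁴)/32 = π(0.0895⁴ − 0.0700⁴)/32 = 3.942×10^-6 m⁴.
τ_max = T·r/J = 5669 × 0.0447 / 3.942×10^-6 = 6.436×10^7 Pa.

64.4 N/mm²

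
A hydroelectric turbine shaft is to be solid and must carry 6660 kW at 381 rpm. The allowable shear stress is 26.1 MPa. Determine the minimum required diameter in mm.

ω = 2π·381/60 = 39.90 rad/s, so T = P/ω = 6660×10³ / 39.90 = 166900 N·m.
For a solid shaft τ_max = 16T/(πd³), so d = (16T/(π τ_allow))^(1/3) = (16·166900/(π·2.61×10^7))^(1/3) = 0.3194 m.

319 mm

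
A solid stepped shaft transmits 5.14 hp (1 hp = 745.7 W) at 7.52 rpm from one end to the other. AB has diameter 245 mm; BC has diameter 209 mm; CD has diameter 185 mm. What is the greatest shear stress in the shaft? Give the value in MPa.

ω = 2π·7.52/60 = 0.7875 rad/s, so T = P/ω = 5.14×745.7 / 0.7875 = 4867 N·m.
Under the same torque, τ_max = 16T/(πd³) is largest where d is smallest — segment CD (d = 185 mm).
τ_max = 16·4867/(π·(0.185)³) = 3.915×10^6 Pa.

3.92 MPa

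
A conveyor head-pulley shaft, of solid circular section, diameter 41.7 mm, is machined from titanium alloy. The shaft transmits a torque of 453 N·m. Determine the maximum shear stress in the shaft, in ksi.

4.61 ksi

J = πd⁴/32 = π(0.0417)⁴/32 = 2.969×10^-7 m⁴.
τ_max = T·r/J = 453.0 × 0.0209 / 2.969×10^-7 = 3.182×10^7 Pa.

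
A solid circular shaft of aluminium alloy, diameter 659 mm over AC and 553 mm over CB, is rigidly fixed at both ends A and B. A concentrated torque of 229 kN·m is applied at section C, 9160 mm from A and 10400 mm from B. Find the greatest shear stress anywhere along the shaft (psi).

Compatibility: T_A·a/J_AC = T_B·b/J_CB with T_A + T_B = T₀.
J_AC = 0.0185 m⁴, J_CB = 9.18×10^-3 m⁴, so T_A = T₀·(J_AC/a)/((J_AC/a)+(J_CB/b)) = 159400 N·m, T_B = 69610 N·m.
τ in each portion: τ_AC = 2.84×10^6 Pa, τ_CB = 2.10×10^6 Pa; maximum is in AC.
τ_max = T_AC·r/J = 159400·0.330/0.0185 = 2.836×10^6 Pa.

411 psi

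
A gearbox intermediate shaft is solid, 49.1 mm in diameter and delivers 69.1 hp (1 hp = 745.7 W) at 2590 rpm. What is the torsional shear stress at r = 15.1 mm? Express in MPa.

ω = 2π·2590/60 = 271.2 rad/s, so T = P/ω = 69.1×745.7 / 271.2 = 190.0 N·m.
J = πd⁴/32 = π(0.0491)⁴/32 = 5.706×10^-7 m⁴.
Shear stress varies linearly with radius: τ = T·r/J = 190.0 × 0.0151 / 5.706×10^-7 = 5.028×10^6 Pa.

5.03 MPa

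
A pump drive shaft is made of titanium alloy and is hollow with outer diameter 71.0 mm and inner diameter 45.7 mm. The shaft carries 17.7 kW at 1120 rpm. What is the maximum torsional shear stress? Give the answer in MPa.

2.59 MPa

ω = 2π·1120/60 = 117.3 rad/s, so T = P/ω = 17.7×10³ / 117.3 = 150.9 N·m.
J = π(d_o⁴ − d_i⁴)/32 = π(0.0710⁴ − 0.0457⁴)/32 = 2.067×10^-6 m⁴.
τ_max = T·r/J = 150.9 × 0.0355 / 2.067×10^-6 = 2.592×10^6 Pa.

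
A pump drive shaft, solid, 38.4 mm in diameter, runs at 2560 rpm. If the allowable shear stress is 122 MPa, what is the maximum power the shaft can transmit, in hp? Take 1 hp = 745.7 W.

J = πd⁴/32 = π(0.0384)⁴/32 = 2.135×10^-7 m⁴.
T_max = τ_allow·J/r = 1.22×10^8 × 2.135×10^-7 / 0.0192 = 1356 N·m.
ω = 2π·2560/60 = 268.1 rad/s, so P_max = T_max·ω = 3.636×10^5 W.

488 hp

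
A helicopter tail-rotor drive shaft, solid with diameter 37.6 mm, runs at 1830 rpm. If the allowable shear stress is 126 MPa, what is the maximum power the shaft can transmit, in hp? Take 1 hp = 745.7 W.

J = πd⁴/32 = π(0.0376)⁴/32 = 1.962×10^-7 m⁴.
T_max = τ_allow·J/r = 1.26×10^8 × 1.962×10^-7 / 0.0188 = 1315 N·m.
ω = 2π·1830/60 = 191.6 rad/s, so P_max = T_max·ω = 2.520×10^5 W.

338 hp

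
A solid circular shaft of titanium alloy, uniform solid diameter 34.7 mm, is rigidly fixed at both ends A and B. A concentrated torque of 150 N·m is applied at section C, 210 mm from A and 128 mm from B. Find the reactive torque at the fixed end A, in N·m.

56.8 N·m

With uniform GJ and both ends fixed, compatibility θ_AC = θ_CB gives T_A·a = T_B·b, together with T_A + T_B = T₀.
T_A = T₀·b/(a+b) = 150.0·128/338.0 = 56.80 N·m; T_B = 93.20 N·m.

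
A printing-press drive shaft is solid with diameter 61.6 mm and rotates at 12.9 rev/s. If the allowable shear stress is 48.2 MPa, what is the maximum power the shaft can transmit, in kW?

J = πd⁴/32 = π(0.0616)⁴/32 = 1.414×10^-6 m⁴.
T_max = τ_allow·J/r = 4.82×10^7 × 1.414×10^-6 / 0.0308 = 2212 N·m.
ω = 2π·12.9 = 81.05 rad/s, so P_max = T_max·ω = 1.793×10^5 W.

179 kW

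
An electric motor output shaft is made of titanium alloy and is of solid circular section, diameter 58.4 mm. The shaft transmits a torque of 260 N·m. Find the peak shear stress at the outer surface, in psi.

J = πd⁴/32 = π(0.0584)⁴/32 = 1.142×10^-6 m⁴.
τ_max = T·r/J = 260.0 × 0.0292 / 1.142×10^-6 = 6.648×10^6 Pa.

964 psi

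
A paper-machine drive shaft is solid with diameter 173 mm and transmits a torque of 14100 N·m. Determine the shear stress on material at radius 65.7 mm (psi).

J = πd⁴/32 = π(0.173)⁴/32 = 8.794×10^-5 m⁴.
Shear stress varies linearly with radius: τ = T·r/J = 14100 × 0.0657 / 8.794×10^-5 = 1.053×10^7 Pa.

1530 psi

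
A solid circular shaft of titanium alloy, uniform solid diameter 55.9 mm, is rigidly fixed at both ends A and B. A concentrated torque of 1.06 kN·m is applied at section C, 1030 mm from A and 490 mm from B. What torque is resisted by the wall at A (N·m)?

With uniform GJ and both ends fixed, compatibility θ_AC = θ_CB gives T_A·a = T_B·b, together with T_A + T_B = T₀.
T_A = T₀·b/(a+b) = 1060·490/1520 = 341.7 N·m; T_B = 718.3 N·m.

342 N·m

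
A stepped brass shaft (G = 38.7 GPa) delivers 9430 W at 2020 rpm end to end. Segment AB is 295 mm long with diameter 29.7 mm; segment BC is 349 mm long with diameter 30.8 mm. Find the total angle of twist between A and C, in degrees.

ω = 2π·2020/60 = 211.5 rad/s, so T = P/ω = 9430 / 211.5 = 44.58 N·m.
J_AB = π(0.0297)⁴/32 = 7.64×10^-8 m⁴; J_BC = π(0.0308)⁴/32 = 8.83×10^-8 m⁴.
θ = (T/G)·Σ L_i/J_i = (44.58/38.7×10⁹)·(0.295/7.64×10^-8 + 0.349/8.83×10^-8) = 8.999×10^-3 rad.

0.516°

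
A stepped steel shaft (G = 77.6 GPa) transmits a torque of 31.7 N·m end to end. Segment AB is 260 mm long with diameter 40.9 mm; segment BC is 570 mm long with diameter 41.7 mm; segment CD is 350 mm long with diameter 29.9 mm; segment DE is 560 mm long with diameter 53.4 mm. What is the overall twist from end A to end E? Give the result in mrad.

J_AB = π(0.0409)⁴/32 = 2.75×10^-7 m⁴; J_BC = π(0.0417)⁴/32 = 2.97×10^-7 m⁴; J_CD = π(0.0299)⁴/32 = 7.85×10^-8 m⁴; J_DE = π(0.0534)⁴/32 = 7.98×10^-7 m⁴.
θ = (T/G)·Σ L_i/J_i = (31.70/77.6×10⁹)·(0.260/2.75×10^-7 + 0.570/2.97×10^-7 + 0.350/7.85×10^-8 + 0.560/7.98×10^-7) = 3.280×10^-3 rad.

3.28 mrad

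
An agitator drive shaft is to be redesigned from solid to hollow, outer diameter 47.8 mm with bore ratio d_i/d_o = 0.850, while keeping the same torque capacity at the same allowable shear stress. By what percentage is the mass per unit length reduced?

54.6 %

Equal τ_max and T ⇒ the solid shaft needs d_s³ = d_o³(1−k⁴), so d_s = 47.8·(1−0.850⁴)^(1/3) = 37.37 mm.
Area ratio A_h/A_s = d_o²(1−k²)/d_s² = (1−k²)/(1−k⁴)^(2/3) = 0.4539.
Mass saving = 1 − 0.4539 = 54.6 %.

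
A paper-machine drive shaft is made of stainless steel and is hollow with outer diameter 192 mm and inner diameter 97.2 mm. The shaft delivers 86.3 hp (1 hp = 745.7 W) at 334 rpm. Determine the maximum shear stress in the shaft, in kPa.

1420 kPa

ω = 2π·334/60 = 34.98 rad/s, so T = P/ω = 86.3×745.7 / 34.98 = 1840 N·m.
J = π(d_o⁴ − d_i⁴)/32 = π(0.192⁴ − 0.0972⁴)/32 = 1.247×10^-4 m⁴.
τ_max = T·r/J = 1840 × 0.0960 / 1.247×10^-4 = 1.417×10^6 Pa.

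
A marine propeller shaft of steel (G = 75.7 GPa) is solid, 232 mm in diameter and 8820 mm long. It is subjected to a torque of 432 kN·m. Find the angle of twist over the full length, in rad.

0.177 rad

J = πd⁴/32 = π(0.232)⁴/32 = 2.844×10^-4 m⁴.
θ = T·L/(G·J) = 432000 × 8.82 / (75.7×10⁹ × 2.844×10^-4) = 0.1770 rad.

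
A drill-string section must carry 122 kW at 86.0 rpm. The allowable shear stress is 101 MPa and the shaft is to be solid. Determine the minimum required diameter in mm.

88.1 mm

ω = 2π·86.0/60 = 9.006 rad/s, so T = P/ω = 122×10³ / 9.006 = 13550 N·m.
For a solid shaft τ_max = 16T/(πd³), so d = (16T/(π τ_allow))^(1/3) = (16·13550/(π·1.01×10^8))^(1/3) = 0.08807 m.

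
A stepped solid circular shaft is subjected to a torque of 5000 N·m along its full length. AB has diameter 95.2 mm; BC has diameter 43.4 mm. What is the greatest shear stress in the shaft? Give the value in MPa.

Under the same torque, τ_max = 16T/(πd³) is largest where d is smallest — segment BC (d = 43.4 mm).
τ_max = 16·5000/(π·(0.0434)³) = 3.115×10^8 Pa.

312 MPa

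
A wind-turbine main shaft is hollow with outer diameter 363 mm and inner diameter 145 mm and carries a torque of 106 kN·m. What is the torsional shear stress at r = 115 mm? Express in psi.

1060 psi

J = π(d_o⁴ − d_i⁴)/32 = π(0.363⁴ − 0.145⁴)/32 = 1.661×10^-3 m⁴.
Shear stress varies linearly with radius: τ = T·r/J = 106000 × 0.115 / 1.661×10^-3 = 7.338×10^6 Pa.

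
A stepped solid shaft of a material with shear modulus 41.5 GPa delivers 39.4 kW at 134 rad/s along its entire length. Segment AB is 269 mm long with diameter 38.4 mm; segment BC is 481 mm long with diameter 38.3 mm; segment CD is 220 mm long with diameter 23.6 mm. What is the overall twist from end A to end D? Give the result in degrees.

ω = 134 rad/s, so T = P/ω = 39.4×10³ / 134.0 = 294.0 N·m.
J_AB = π(0.0384)⁴/32 = 2.13×10^-7 m⁴; J_BC = π(0.0383)⁴/32 = 2.11×10^-7 m⁴; J_CD = π(0.0236)⁴/32 = 3.05×10^-8 m⁴.
θ = (T/G)·Σ L_i/J_i = (294.0/41.5×10⁹)·(0.269/2.13×10^-7 + 0.481/2.11×10^-7 + 0.220/3.05×10^-8) = 0.07624 rad.

4.37°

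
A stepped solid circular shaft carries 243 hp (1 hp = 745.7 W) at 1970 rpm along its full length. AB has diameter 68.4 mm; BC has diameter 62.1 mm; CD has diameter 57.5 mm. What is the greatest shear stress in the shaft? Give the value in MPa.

23.5 MPa

ω = 2π·1970/60 = 206.3 rad/s, so T = P/ω = 243×745.7 / 206.3 = 878.4 N·m.
Under the same torque, τ_max = 16T/(πd³) is largest where d is smallest — segment CD (d = 57.5 mm).
τ_max = 16·878.4/(π·(0.0575)³) = 2.353×10^7 Pa.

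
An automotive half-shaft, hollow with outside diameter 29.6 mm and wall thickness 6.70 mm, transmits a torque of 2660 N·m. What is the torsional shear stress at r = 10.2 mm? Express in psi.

J = π(d_o⁴ − d_i⁴)/32 = π(0.0296⁴ − 0.0162⁴)/32 = 6.860×10^-8 m⁴.
Shear stress varies linearly with radius: τ = T·r/J = 2660 × 0.0102 / 6.860×10^-8 = 3.955×10^8 Pa.

57400 psi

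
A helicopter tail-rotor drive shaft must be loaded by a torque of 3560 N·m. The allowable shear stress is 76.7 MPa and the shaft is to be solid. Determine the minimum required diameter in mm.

61.8 mm

For a solid shaft τ_max = 16T/(πd³), so d = (16T/(π τ_allow))^(1/3) = (16·3560/(π·7.67×10^7))^(1/3) = 0.06183 m.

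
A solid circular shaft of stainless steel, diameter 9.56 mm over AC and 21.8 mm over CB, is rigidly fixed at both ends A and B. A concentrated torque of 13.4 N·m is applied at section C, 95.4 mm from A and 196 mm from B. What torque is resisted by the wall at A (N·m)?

Compatibility: T_A·a/J_AC = T_B·b/J_CB with T_A + T_B = T₀.
J_AC = 8.20×10^-10 m⁴, J_CB = 2.22×10^-8 m⁴, so T_A = T₀·(J_AC/a)/((J_AC/a)+(J_CB/b)) = 0.9463 N·m, T_B = 12.45 N·m.

0.946 N·m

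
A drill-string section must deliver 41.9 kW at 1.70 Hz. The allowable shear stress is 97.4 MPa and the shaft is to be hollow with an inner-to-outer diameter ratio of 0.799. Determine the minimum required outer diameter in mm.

70.2 mm

ω = 2π·1.70 = 10.68 rad/s, so T = P/ω = 41.9×10³ / 10.68 = 3923 N·m.
For a hollow shaft with d_i/d_o = 0.799: τ_max = 16T/(π d_o³ (1−k⁴)), so d_o = [16T/(π τ_allow (1−k⁴))]^(1/3) = [16·3923/(π·9.74×10^7·0.5924)]^(1/3) = 0.07022 m.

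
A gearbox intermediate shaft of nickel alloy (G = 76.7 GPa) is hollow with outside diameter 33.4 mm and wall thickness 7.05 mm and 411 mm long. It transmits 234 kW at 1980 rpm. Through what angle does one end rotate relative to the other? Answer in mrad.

ω = 2π·1980/60 = 207.3 rad/s, so T = P/ω = 234×10³ / 207.3 = 1129 N·m.
J = π(d_o⁴ − d_i⁴)/32 = π(0.0334⁴ − 0.0193⁴)/32 = 1.086×10^-7 m⁴.
θ = T·L/(G·J) = 1129 × 0.411 / (76.7×10⁹ × 1.086×10^-7) = 0.05571 rad.

55.7 mrad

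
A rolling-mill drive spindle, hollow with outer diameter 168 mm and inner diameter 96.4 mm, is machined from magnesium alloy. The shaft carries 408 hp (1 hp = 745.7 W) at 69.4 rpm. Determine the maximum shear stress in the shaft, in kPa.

ω = 2π·69.4/60 = 7.268 rad/s, so T = P/ω = 408×745.7 / 7.268 = 41860 N·m.
J = π(d_o⁴ − d_i⁴)/32 = π(0.168⁴ − 0.0964⁴)/32 = 6.973×10^-5 m⁴.
τ_max = T·r/J = 41860 × 0.0840 / 6.973×10^-5 = 5.043×10^7 Pa.

50400 kPa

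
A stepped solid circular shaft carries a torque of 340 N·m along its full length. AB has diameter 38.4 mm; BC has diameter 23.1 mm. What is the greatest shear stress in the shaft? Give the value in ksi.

Under the same torque, τ_max = 16T/(πd³) is largest where d is smallest — segment BC (d = 23.1 mm).
τ_max = 16·340.0/(π·(0.0231)³) = 1.405×10^8 Pa.

20.4 ksi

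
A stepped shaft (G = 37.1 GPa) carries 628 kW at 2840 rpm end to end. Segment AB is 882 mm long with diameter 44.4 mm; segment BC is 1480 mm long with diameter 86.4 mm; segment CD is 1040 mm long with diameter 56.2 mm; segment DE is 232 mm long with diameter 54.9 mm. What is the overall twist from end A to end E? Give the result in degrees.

ω = 2π·2840/60 = 297.4 rad/s, so T = P/ω = 628×10³ / 297.4 = 2112 N·m.
J_AB = π(0.0444)⁴/32 = 3.82×10^-7 m⁴; J_BC = π(0.0864)⁴/32 = 5.47×10^-6 m⁴; J_CD = π(0.0562)⁴/32 = 9.79×10^-7 m⁴; J_DE = π(0.0549)⁴/32 = 8.92×10^-7 m⁴.
θ = (T/G)·Σ L_i/J_i = (2112/37.1×10⁹)·(0.882/3.82×10^-7 + 1.48/5.47×10^-6 + 1.04/9.79×10^-7 + 0.232/8.92×10^-7) = 0.2222 rad.

12.7°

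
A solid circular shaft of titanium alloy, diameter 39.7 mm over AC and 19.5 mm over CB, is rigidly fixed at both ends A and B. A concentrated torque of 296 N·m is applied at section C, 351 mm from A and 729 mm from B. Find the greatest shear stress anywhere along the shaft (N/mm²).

23.4 N/mm²

Compatibility: T_A·a/J_AC = T_B·b/J_CB with T_A + T_B = T₀.
J_AC = 2.44×10^-7 m⁴, J_CB = 1.42×10^-8 m⁴, so T_A = T₀·(J_AC/a)/((J_AC/a)+(J_CB/b)) = 287.9 N·m, T_B = 8.069 N·m.
τ in each portion: τ_AC = 2.34×10^7 Pa, τ_CB = 5.54×10^6 Pa; maximum is in AC.
τ_max = T_AC·r/J = 287.9·0.0199/2.44×10^-7 = 2.344×10^7 Pa.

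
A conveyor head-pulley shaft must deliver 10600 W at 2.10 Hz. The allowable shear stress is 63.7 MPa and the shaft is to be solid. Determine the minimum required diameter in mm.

40.0 mm

ω = 2π·2.10 = 13.19 rad/s, so T = P/ω = 10600 / 13.19 = 803.4 N·m.
For a solid shaft τ_max = 16T/(πd³), so d = (16T/(π τ_allow))^(1/3) = (16·803.4/(π·6.37×10^7))^(1/3) = 0.04005 m.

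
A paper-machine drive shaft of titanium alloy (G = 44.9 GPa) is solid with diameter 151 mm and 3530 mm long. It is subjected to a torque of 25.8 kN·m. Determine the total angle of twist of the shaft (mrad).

39.7 mrad

J = πd⁴/32 = π(0.151)⁴/32 = 5.104×10^-5 m⁴.
θ = T·L/(G·J) = 25800 × 3.53 / (44.9×10⁹ × 5.104×10^-5) = 0.03974 rad.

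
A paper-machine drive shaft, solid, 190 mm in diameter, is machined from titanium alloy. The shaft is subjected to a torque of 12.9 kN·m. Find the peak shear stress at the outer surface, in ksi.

J = πd⁴/32 = π(0.190)⁴/32 = 1.279×10^-4 m⁴.
τ_max = T·r/J = 12900 × 0.0950 / 1.279×10^-4 = 9.579×10^6 Pa.

1.39 ksi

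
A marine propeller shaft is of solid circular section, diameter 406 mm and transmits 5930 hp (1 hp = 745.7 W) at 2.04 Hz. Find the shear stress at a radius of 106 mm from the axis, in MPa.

ω = 2π·2.04 = 12.82 rad/s, so T = P/ω = 5930×745.7 / 12.82 = 345000 N·m.
J = πd⁴/32 = π(0.406)⁴/32 = 2.667×10^-3 m⁴.
Shear stress varies linearly with radius: τ = T·r/J = 345000 × 0.106 / 2.667×10^-3 = 1.371×10^7 Pa.

13.7 MPa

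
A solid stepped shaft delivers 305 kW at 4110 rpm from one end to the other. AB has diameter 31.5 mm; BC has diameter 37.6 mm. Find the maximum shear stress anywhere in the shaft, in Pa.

ω = 2π·4110/60 = 430.4 rad/s, so T = P/ω = 305×10³ / 430.4 = 708.6 N·m.
Under the same torque, τ_max = 16T/(πd³) is largest where d is smallest — segment AB (d = 31.5 mm).
τ_max = 16·708.6/(π·(0.0315)³) = 1.155×10^8 Pa.

1.15e8 Pa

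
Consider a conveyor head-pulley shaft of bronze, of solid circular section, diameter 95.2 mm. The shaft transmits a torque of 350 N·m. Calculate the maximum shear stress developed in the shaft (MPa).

J = πd⁴/32 = π(0.0952)⁴/32 = 8.064×10^-6 m⁴.
τ_max = T·r/J = 350.0 × 0.0476 / 8.064×10^-6 = 2.066×10^6 Pa.

2.07 MPa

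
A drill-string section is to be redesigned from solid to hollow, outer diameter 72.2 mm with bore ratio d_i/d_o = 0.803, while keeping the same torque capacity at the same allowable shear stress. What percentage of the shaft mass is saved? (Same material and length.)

49.2 %

Equal τ_max and T ⇒ the solid shaft needs d_s³ = d_o³(1−k⁴), so d_s = 72.2·(1−0.803⁴)^(1/3) = 60.36 mm.
Area ratio A_h/A_s = d_o²(1−k²)/d_s² = (1−k²)/(1−k⁴)^(2/3) = 0.5082.
Mass saving = 1 − 0.5082 = 49.2 %.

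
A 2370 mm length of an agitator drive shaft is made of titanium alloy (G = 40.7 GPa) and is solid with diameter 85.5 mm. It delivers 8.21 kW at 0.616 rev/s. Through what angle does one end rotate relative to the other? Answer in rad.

0.0235 rad

ω = 2π·0.616 = 3.870 rad/s, so T = P/ω = 8.21×10³ / 3.870 = 2121 N·m.
J = πd⁴/32 = π(0.0855)⁴/32 = 5.246×10^-6 m⁴.
θ = T·L/(G·J) = 2121 × 2.37 / (40.7×10⁹ × 5.246×10^-6) = 0.02354 rad.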